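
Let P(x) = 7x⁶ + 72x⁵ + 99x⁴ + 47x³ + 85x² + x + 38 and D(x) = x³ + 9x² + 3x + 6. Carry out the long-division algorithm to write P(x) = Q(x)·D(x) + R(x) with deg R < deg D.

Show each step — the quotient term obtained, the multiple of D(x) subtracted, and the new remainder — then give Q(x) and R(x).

Step 1: lead(7x⁶ + 72x⁵ + 99x⁴ + 47x³ + 85x² + x + 38) ÷ lead(D) = 7x⁶ ÷ x³ = 7x³. Subtract (7x³)·D = 7x⁶ + 63x⁵ + 21x⁴ + 42x³. Remainder: 9x⁵ + 78x⁴ + 5x³ + 85x² + x + 38.
Step 2: lead(9x⁵ + 78x⁴ + 5x³ + 85x² + x + 38) ÷ lead(D) = 9x⁵ ÷ x³ = 9x². Subtract (9x²)·D = 9x⁵ + 81x⁴ + 27x³ + 54x². Remainder: −3x⁴ − 22x³ + 31x² + x + 38.
Step 3: lead(−3x⁴ − 22x³ + 31x² + x + 38) ÷ lead(D) = −3x⁴ ÷ x³ = −3x. Subtract (−3x)·D = −3x⁴ − 27x³ − 9x² − 18x. Remainder: 5x³ + 40x² + 19x + 38.
Step 4: lead(5x³ + 40x² + 19x + 38) ÷ lead(D) = 5x³ ÷ x³ = 5. Subtract (5)·D = 5x³ + 45x² + 15x + 30. Remainder: −5x² + 4x + 8.

Q(x) = 7x³ + 9x² − 3x + 5; R(x) = −5x² + 4x + 8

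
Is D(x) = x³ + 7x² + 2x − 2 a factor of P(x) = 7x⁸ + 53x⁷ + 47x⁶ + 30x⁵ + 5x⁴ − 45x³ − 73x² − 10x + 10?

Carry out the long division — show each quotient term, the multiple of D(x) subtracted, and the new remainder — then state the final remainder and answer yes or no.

R(x) = −8, so D(x) is not a factor of P(x). no

Step 1: lead(7x⁸ + 53x⁷ + 47x⁶ + 30x⁵ + 5x⁴ − 45x³ − 73x² − 10x + 10) ÷ lead(D) = 7x⁸ ÷ x³ = 7x⁵. Subtract (7x⁵)·D = 7x⁸ + 49x⁷ + 14x⁶ − 14x⁵. Remainder: 4x⁷ + 33x⁶ + 44x⁵ + 5x⁴ − 45x³ − 73x² − 10x + 10.
Step 2: lead(4x⁷ + 33x⁶ + 44x⁵ + 5x⁴ − 45x³ − 73x² − 10x + 10) ÷ lead(D) = 4x⁷ ÷ x³ = 4x⁴. Subtract (4x⁴)·D = 4x⁷ + 28x⁶ + 8x⁵ − 8x⁴. Remainder: 5x⁶ + 36x⁵ + 13x⁴ − 45x³ − 73x² − 10x + 10.
Step 3: lead(5x⁶ + 36x⁵ + 13x⁴ − 45x³ − 73x² − 10x + 10) ÷ lead(D) = 5x⁶ ÷ x³ = 5x³. Subtract (5x³)·D = 5x⁶ + 35x⁵ + 10x⁴ − 10x³. Remainder: x⁵ + 3x⁴ − 35x³ − 73x² − 10x + 10.
Step 4: lead(x⁵ + 3x⁴ − 35x³ − 73x² − 10x + 10) ÷ lead(D) = x⁵ ÷ x³ = x². Subtract (x²)·D = x⁵ + 7x⁴ + 2x³ − 2x². Remainder: −4x⁴ − 37x³ − 71x² − 10x + 10.
Step 5: lead(−4x⁴ − 37x³ − 71x² − 10x + 10) ÷ lead(D) = −4x⁴ ÷ x³ = −4x. Subtract (−4x)·D = −4x⁴ − 28x³ − 8x² + 8x. Remainder: −9x³ − 63x² − 18x + 10.
Step 6: lead(−9x³ − 63x² − 18x + 10) ÷ lead(D) = −9x³ ÷ x³ = −9. Subtract (−9)·D = −9x³ − 63x² − 18x + 18. Remainder: −8.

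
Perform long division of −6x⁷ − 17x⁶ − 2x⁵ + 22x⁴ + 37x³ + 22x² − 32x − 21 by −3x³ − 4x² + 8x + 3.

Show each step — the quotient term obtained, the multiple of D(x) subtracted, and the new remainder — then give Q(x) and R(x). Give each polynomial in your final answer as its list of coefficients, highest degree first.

Step 1: lead(−6x⁷ − 17x⁶ − 2x⁵ + 22x⁴ + 37x³ + 22x² − 32x − 21) ÷ lead(D) = −6x⁷ ÷ −3x³ = 2x⁴. Subtract (2x⁴)·D = −6x⁷ − 8x⁶ + 16x⁵ + 6x⁴. Remainder: −9x⁶ − 18x⁵ + 16x⁴ + 37x³ + 22x² − 32x − 21.
Step 2: lead(−9x⁶ − 18x⁵ + 16x⁴ + 37x³ + 22x² − 32x − 21) ÷ lead(D) = −9x⁶ ÷ −3x³ = 3x³. Subtract (3x³)·D = −9x⁶ − 12x⁵ + 24x⁴ + 9x³. Remainder: −6x⁵ − 8x⁴ + 28x³ + 22x² − 32x − 21.
Step 3: lead(−6x⁵ − 8x⁴ + 28x³ + 22x² − 32x − 21) ÷ lead(D) = −6x⁵ ÷ −3x³ = 2x². Subtract (2x²)·D = −6x⁵ − 8x⁴ + 16x³ + 6x². Remainder: 12x³ + 16x² − 32x − 21.
Step 4: lead(12x³ + 16x² − 32x − 21) ÷ lead(D) = 12x³ ÷ −3x³ = −4. Subtract (−4)·D = 12x³ + 16x² − 32x − 12. Remainder: −9.

Q = [2, 3, 2, 0, -4]; R = [-9]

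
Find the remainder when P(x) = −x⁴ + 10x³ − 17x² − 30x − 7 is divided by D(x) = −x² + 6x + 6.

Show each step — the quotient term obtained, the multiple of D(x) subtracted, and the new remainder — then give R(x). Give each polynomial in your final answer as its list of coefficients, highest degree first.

R = [-1]

Step 1: lead(−x⁴ + 10x³ − 17x² − 30x − 7) ÷ lead(D) = −x⁴ ÷ −x² = x². Subtract (x²)·D = −x⁴ + 6x³ + 6x². Remainder: 4x³ − 23x² − 30x − 7.
Step 2: lead(4x³ − 23x² − 30x − 7) ÷ lead(D) = 4x³ ÷ −x² = −4x. Subtract (−4x)·D = 4x³ − 24x² − 24x. Remainder: x² − 6x − 7.
Step 3: lead(x² − 6x − 7) ÷ lead(D) = x² ÷ −x² = −1. Subtract (−1)·D = x² − 6x − 6. Remainder: −1.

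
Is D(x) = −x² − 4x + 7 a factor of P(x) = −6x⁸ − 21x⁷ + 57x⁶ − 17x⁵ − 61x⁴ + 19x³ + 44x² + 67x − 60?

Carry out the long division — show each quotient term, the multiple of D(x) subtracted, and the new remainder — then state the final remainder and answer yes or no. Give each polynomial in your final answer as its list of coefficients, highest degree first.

Step 1: lead(−6x⁸ − 21x⁷ + 57x⁶ − 17x⁵ − 61x⁴ + 19x³ + 44x² + 67x − 60) ÷ lead(D) = −6x⁸ ÷ −x² = 6x⁶. Subtract (6x⁶)·D = −6x⁸ − 24x⁷ + 42x⁶. Remainder: 3x⁷ + 15x⁶ − 17x⁵ − 61x⁴ + 19x³ + 44x² + 67x − 60.
Step 2: lead(3x⁷ + 15x⁶ − 17x⁵ − 61x⁴ + 19x³ + 44x² + 67x − 60) ÷ lead(D) = 3x⁷ ÷ −x² = −3x⁵. Subtract (−3x⁵)·D = 3x⁷ + 12x⁶ − 21x⁵. Remainder: 3x⁶ + 4x⁵ − 61x⁴ + 19x³ + 44x² + 67x − 60.
Step 3: lead(3x⁶ + 4x⁵ − 61x⁴ + 19x³ + 44x² + 67x − 60) ÷ lead(D) = 3x⁶ ÷ −x² = −3x⁴. Subtract (−3x⁴)·D = 3x⁶ + 12x⁵ − 21x⁴. Remainder: −8x⁵ − 40x⁴ + 19x³ + 44x² + 67x − 60.
Step 4: lead(−8x⁵ − 40x⁴ + 19x³ + 44x² + 67x − 60) ÷ lead(D) = −8x⁵ ÷ −x² = 8x³. Subtract (8x³)·D = −8x⁵ − 32x⁴ + 56x³. Remainder: −8x⁴ − 37x³ + 44x² + 67x − 60.
Step 5: lead(−8x⁴ − 37x³ + 44x² + 67x − 60) ÷ lead(D) = −8x⁴ ÷ −x² = 8x². Subtract (8x²)·D = −8x⁴ − 32x³ + 56x². Remainder: −5x³ − 12x² + 67x − 60.
Step 6: lead(−5x³ − 12x² + 67x − 60) ÷ lead(D) = −5x³ ÷ −x² = 5x. Subtract (5x)·D = −5x³ − 20x² + 35x. Remainder: 8x² + 32x − 60.
Step 7: lead(8x² + 32x − 60) ÷ lead(D) = 8x² ÷ −x² = −8. Subtract (−8)·D = 8x² + 32x − 56. Remainder: −4.

R = [-4], so D(x) is not a factor of P(x). no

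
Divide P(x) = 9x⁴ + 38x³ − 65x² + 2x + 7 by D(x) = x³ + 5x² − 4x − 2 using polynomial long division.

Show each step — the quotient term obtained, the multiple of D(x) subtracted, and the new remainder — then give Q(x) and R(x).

Step 1: lead(9x⁴ + 38x³ − 65x² + 2x + 7) ÷ lead(D) = 9x⁴ ÷ x³ = 9x. Subtract (9x)·D = 9x⁴ + 45x³ − 36x² − 18x. Remainder: −7x³ − 29x² + 20x + 7.
Step 2: lead(−7x³ − 29x² + 20x + 7) ÷ lead(D) = −7x³ ÷ x³ = −7. Subtract (−7)·D = −7x³ − 35x² + 28x + 14. Remainder: 6x² − 8x − 7.

Q(x) = 9x − 7; R(x) = 6x² − 8x − 7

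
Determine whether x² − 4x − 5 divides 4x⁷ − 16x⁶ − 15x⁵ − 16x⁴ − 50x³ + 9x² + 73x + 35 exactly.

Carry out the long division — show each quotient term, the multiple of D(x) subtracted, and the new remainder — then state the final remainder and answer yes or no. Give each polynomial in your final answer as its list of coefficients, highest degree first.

Step 1: lead(4x⁷ − 16x⁶ − 15x⁵ − 16x⁴ − 50x³ + 9x² + 73x + 35) ÷ lead(D) = 4x⁷ ÷ x² = 4x⁵. Subtract (4x⁵)·D = 4x⁷ − 16x⁶ − 20x⁵. Remainder: 5x⁵ − 16x⁴ − 50x³ + 9x² + 73x + 35.
Step 2: lead(5x⁵ − 16x⁴ − 50x³ + 9x² + 73x + 35) ÷ lead(D) = 5x⁵ ÷ x² = 5x³. Subtract (5x³)·D = 5x⁵ − 20x⁴ − 25x³. Remainder: 4x⁴ − 25x³ + 9x² + 73x + 35.
Step 3: lead(4x⁴ − 25x³ + 9x² + 73x + 35) ÷ lead(D) = 4x⁴ ÷ x² = 4x². Subtract (4x²)·D = 4x⁴ − 16x³ − 20x². Remainder: −9x³ + 29x² + 73x + 35.
Step 4: lead(−9x³ + 29x² + 73x + 35) ÷ lead(D) = −9x³ ÷ x² = −9x. Subtract (−9x)·D = −9x³ + 36x² + 45x. Remainder: −7x² + 28x + 35.
Step 5: lead(−7x² + 28x + 35) ÷ lead(D) = −7x² ÷ x² = −7. Subtract (−7)·D = −7x² + 28x + 35. Remainder: 0.

R = [0], so D(x) is a factor of P(x). yes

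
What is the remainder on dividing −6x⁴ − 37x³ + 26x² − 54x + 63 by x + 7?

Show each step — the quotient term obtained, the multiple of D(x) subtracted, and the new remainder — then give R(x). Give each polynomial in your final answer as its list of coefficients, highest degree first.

R = [0]

Step 1: lead(−6x⁴ − 37x³ + 26x² − 54x + 63) ÷ lead(D) = −6x⁴ ÷ x = −6x³. Subtract (−6x³)·D = −6x⁴ − 42x³. Remainder: 5x³ + 26x² − 54x + 63.
Step 2: lead(5x³ + 26x² − 54x + 63) ÷ lead(D) = 5x³ ÷ x = 5x². Subtract (5x²)·D = 5x³ + 35x². Remainder: −9x² − 54x + 63.
Step 3: lead(−9x² − 54x + 63) ÷ lead(D) = −9x² ÷ x = −9x. Subtract (−9x)·D = −9x² − 63x. Remainder: 9x + 63.
Step 4: lead(9x + 63) ÷ lead(D) = 9x ÷ x = 9. Subtract (9)·D = 9x + 63. Remainder: 0.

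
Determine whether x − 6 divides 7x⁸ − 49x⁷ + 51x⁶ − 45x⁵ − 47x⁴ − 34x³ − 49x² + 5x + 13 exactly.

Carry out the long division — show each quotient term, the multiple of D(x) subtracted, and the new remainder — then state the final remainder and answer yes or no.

Step 1: lead(7x⁸ − 49x⁷ + 51x⁶ − 45x⁵ − 47x⁴ − 34x³ − 49x² + 5x + 13) ÷ lead(D) = 7x⁸ ÷ x = 7x⁷. Subtract (7x⁷)·D = 7x⁸ − 42x⁷. Remainder: −7x⁷ + 51x⁶ − 45x⁵ − 47x⁴ − 34x³ − 49x² + 5x + 13.
Step 2: lead(−7x⁷ + 51x⁶ − 45x⁵ − 47x⁴ − 34x³ − 49x² + 5x + 13) ÷ lead(D) = −7x⁷ ÷ x = −7x⁶. Subtract (−7x⁶)·D = −7x⁷ + 42x⁶. Remainder: 9x⁶ − 45x⁵ − 47x⁴ − 34x³ − 49x² + 5x + 13.
Step 3: lead(9x⁶ − 45x⁵ − 47x⁴ − 34x³ − 49x² + 5x + 13) ÷ lead(D) = 9x⁶ ÷ x = 9x⁵. Subtract (9x⁵)·D = 9x⁶ − 54x⁵. Remainder: 9x⁵ − 47x⁴ − 34x³ − 49x² + 5x + 13.
Step 4: lead(9x⁵ − 47x⁴ − 34x³ − 49x² + 5x + 13) ÷ lead(D) = 9x⁵ ÷ x = 9x⁴. Subtract (9x⁴)·D = 9x⁵ − 54x⁴. Remainder: 7x⁴ − 34x³ − 49x² + 5x + 13.
Step 5: lead(7x⁴ − 34x³ − 49x² + 5x + 13) ÷ lead(D) = 7x⁴ ÷ x = 7x³. Subtract (7x³)·D = 7x⁴ − 42x³. Remainder: 8x³ − 49x² + 5x + 13.
Step 6: lead(8x³ − 49x² + 5x + 13) ÷ lead(D) = 8x³ ÷ x = 8x². Subtract (8x²)·D = 8x³ − 48x². Remainder: −x² + 5x + 13.
Step 7: lead(−x² + 5x + 13) ÷ lead(D) = −x² ÷ x = −x. Subtract (−x)·D = −x² + 6x. Remainder: −x + 13.
Step 8: lead(−x + 13) ÷ lead(D) = −x ÷ x = −1. Subtract (−1)·D = −x + 6. Remainder: 7.

R(x) = 7, so D(x) is not a factor of P(x). no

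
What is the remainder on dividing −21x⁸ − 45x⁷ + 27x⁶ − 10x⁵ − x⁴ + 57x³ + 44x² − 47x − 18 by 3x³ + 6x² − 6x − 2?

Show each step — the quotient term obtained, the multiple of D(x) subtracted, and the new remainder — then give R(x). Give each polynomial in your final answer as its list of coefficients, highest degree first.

Step 1: lead(−21x⁸ − 45x⁷ + 27x⁶ − 10x⁵ − x⁴ + 57x³ + 44x² − 47x − 18) ÷ lead(D) = −21x⁸ ÷ 3x³ = −7x⁵. Subtract (−7x⁵)·D = −21x⁸ − 42x⁷ + 42x⁶ + 14x⁵. Remainder: −3x⁷ − 15x⁶ − 24x⁵ − x⁴ + 57x³ + 44x² − 47x − 18.
Step 2: lead(−3x⁷ − 15x⁶ − 24x⁵ − x⁴ + 57x³ + 44x² − 47x − 18) ÷ lead(D) = −3x⁷ ÷ 3x³ = −x⁴. Subtract (−x⁴)·D = −3x⁷ − 6x⁶ + 6x⁵ + 2x⁴. Remainder: −9x⁶ − 30x⁵ − 3x⁴ + 57x³ + 44x² − 47x − 18.
Step 3: lead(−9x⁶ − 30x⁵ − 3x⁴ + 57x³ + 44x² − 47x − 18) ÷ lead(D) = −9x⁶ ÷ 3x³ = −3x³. Subtract (−3x³)·D = −9x⁶ − 18x⁵ + 18x⁴ + 6x³. Remainder: −12x⁵ − 21x⁴ + 51x³ + 44x² − 47x − 18.
Step 4: lead(−12x⁵ − 21x⁴ + 51x³ + 44x² − 47x − 18) ÷ lead(D) = −12x⁵ ÷ 3x³ = −4x². Subtract (−4x²)·D = −12x⁵ − 24x⁴ + 24x³ + 8x². Remainder: 3x⁴ + 27x³ + 36x² − 47x − 18.
Step 5: lead(3x⁴ + 27x³ + 36x² − 47x − 18) ÷ lead(D) = 3x⁴ ÷ 3x³ = x. Subtract (x)·D = 3x⁴ + 6x³ − 6x² − 2x. Remainder: 21x³ + 42x² − 45x − 18.
Step 6: lead(21x³ + 42x² − 45x − 18) ÷ lead(D) = 21x³ ÷ 3x³ = 7. Subtract (7)·D = 21x³ + 42x² − 42x − 14. Remainder: −3x − 4.

R = [-3, -4]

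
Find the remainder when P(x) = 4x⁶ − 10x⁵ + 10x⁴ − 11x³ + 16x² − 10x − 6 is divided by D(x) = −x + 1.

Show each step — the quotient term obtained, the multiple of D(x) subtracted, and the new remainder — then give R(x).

Step 1: lead(4x⁶ − 10x⁵ + 10x⁴ − 11x³ + 16x² − 10x − 6) ÷ lead(D) = 4x⁶ ÷ −x = −4x⁵. Subtract (−4x⁵)·D = 4x⁶ − 4x⁵. Remainder: −6x⁵ + 10x⁴ − 11x³ + 16x² − 10x − 6.
Step 2: lead(−6x⁵ + 10x⁴ − 11x³ + 16x² − 10x − 6) ÷ lead(D) = −6x⁵ ÷ −x = 6x⁴. Subtract (6x⁴)·D = −6x⁵ + 6x⁴. Remainder: 4x⁴ − 11x³ + 16x² − 10x − 6.
Step 3: lead(4x⁴ − 11x³ + 16x² − 10x − 6) ÷ lead(D) = 4x⁴ ÷ −x = −4x³. Subtract (−4x³)·D = 4x⁴ − 4x³. Remainder: −7x³ + 16x² − 10x − 6.
Step 4: lead(−7x³ + 16x² − 10x − 6) ÷ lead(D) = −7x³ ÷ −x = 7x². Subtract (7x²)·D = −7x³ + 7x². Remainder: 9x² − 10x − 6.
Step 5: lead(9x² − 10x − 6) ÷ lead(D) = 9x² ÷ −x = −9x. Subtract (−9x)·D = 9x² − 9x. Remainder: −x − 6.
Step 6: lead(−x − 6) ÷ lead(D) = −x ÷ −x = 1. Subtract (1)·D = −x + 1. Remainder: −7.

R(x) = −7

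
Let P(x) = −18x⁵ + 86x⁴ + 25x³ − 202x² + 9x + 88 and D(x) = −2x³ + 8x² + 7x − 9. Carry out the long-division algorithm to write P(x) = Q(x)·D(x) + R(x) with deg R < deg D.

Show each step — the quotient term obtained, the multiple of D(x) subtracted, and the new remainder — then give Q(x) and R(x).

Q(x) = 9x² − 7x − 9; R(x) = 9x + 7

Step 1: lead(−18x⁵ + 86x⁴ + 25x³ − 202x² + 9x + 88) ÷ lead(D) = −18x⁵ ÷ −2x³ = 9x². Subtract (9x²)·D = −18x⁵ + 72x⁴ + 63x³ − 81x². Remainder: 14x⁴ − 38x³ − 121x² + 9x + 88.
Step 2: lead(14x⁴ − 38x³ − 121x² + 9x + 88) ÷ lead(D) = 14x⁴ ÷ −2x³ = −7x. Subtract (−7x)·D = 14x⁴ − 56x³ − 49x² + 63x. Remainder: 18x³ − 72x² − 54x + 88.
Step 3: lead(18x³ − 72x² − 54x + 88) ÷ lead(D) = 18x³ ÷ −2x³ = −9. Subtract (−9)·D = 18x³ − 72x² − 63x + 81. Remainder: 9x + 7.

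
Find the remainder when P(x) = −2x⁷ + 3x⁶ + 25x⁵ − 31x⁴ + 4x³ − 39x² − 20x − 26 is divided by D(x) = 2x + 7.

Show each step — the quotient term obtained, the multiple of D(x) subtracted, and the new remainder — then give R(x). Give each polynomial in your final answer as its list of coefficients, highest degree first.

Step 1: lead(−2x⁷ + 3x⁶ + 25x⁵ − 31x⁴ + 4x³ − 39x² − 20x − 26) ÷ lead(D) = −2x⁷ ÷ 2x = −x⁶. Subtract (−x⁶)·D = −2x⁷ − 7x⁶. Remainder: 10x⁶ + 25x⁵ − 31x⁴ + 4x³ − 39x² − 20x − 26.
Step 2: lead(10x⁶ + 25x⁵ − 31x⁴ + 4x³ − 39x² − 20x − 26) ÷ lead(D) = 10x⁶ ÷ 2x = 5x⁵. Subtract (5x⁵)·D = 10x⁶ + 35x⁵. Remainder: −10x⁵ − 31x⁴ + 4x³ − 39x² − 20x − 26.
Step 3: lead(−10x⁵ − 31x⁴ + 4x³ − 39x² − 20x − 26) ÷ lead(D) = −10x⁵ ÷ 2x = −5x⁴. Subtract (−5x⁴)·D = −10x⁵ − 35x⁴. Remainder: 4x⁴ + 4x³ − 39x² − 20x − 26.
Step 4: lead(4x⁴ + 4x³ − 39x² − 20x − 26) ÷ lead(D) = 4x⁴ ÷ 2x = 2x³. Subtract (2x³)·D = 4x⁴ + 14x³. Remainder: −10x³ − 39x² − 20x − 26.
Step 5: lead(−10x³ − 39x² − 20x − 26) ÷ lead(D) = −10x³ ÷ 2x = −5x². Subtract (−5x²)·D = −10x³ − 35x². Remainder: −4x² − 20x − 26.
Step 6: lead(−4x² − 20x − 26) ÷ lead(D) = −4x² ÷ 2x = −2x. Subtract (−2x)·D = −4x² − 14x. Remainder: −6x − 26.
Step 7: lead(−6x − 26) ÷ lead(D) = −6x ÷ 2x = −3. Subtract (−3)·D = −6x − 21. Remainder: −5.

R = [-5]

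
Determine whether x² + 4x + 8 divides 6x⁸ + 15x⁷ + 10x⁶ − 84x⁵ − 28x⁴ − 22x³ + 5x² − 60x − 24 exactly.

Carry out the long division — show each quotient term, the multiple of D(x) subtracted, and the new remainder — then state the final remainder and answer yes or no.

R(x) = 0, so D(x) is a factor of P(x). yes

Step 1: lead(6x⁸ + 15x⁷ + 10x⁶ − 84x⁵ − 28x⁴ − 22x³ + 5x² − 60x − 24) ÷ lead(D) = 6x⁸ ÷ x² = 6x⁶. Subtract (6x⁶)·D = 6x⁸ + 24x⁷ + 48x⁶. Remainder: −9x⁷ − 38x⁶ − 84x⁵ − 28x⁴ − 22x³ + 5x² − 60x − 24.
Step 2: lead(−9x⁷ − 38x⁶ − 84x⁵ − 28x⁴ − 22x³ + 5x² − 60x − 24) ÷ lead(D) = −9x⁷ ÷ x² = −9x⁵. Subtract (−9x⁵)·D = −9x⁷ − 36x⁶ − 72x⁵. Remainder: −2x⁶ − 12x⁵ − 28x⁴ − 22x³ + 5x² − 60x − 24.
Step 3: lead(−2x⁶ − 12x⁵ − 28x⁴ − 22x³ + 5x² − 60x − 24) ÷ lead(D) = −2x⁶ ÷ x² = −2x⁴. Subtract (−2x⁴)·D = −2x⁶ − 8x⁵ − 16x⁴. Remainder: −4x⁵ − 12x⁴ − 22x³ + 5x² − 60x − 24.
Step 4: lead(−4x⁵ − 12x⁴ − 22x³ + 5x² − 60x − 24) ÷ lead(D) = −4x⁵ ÷ x² = −4x³. Subtract (−4x³)·D = −4x⁵ − 16x⁴ − 32x³. Remainder: 4x⁴ + 10x³ + 5x² − 60x − 24.
Step 5: lead(4x⁴ + 10x³ + 5x² − 60x − 24) ÷ lead(D) = 4x⁴ ÷ x² = 4x². Subtract (4x²)·D = 4x⁴ + 16x³ + 32x². Remainder: −6x³ − 27x² − 60x − 24.
Step 6: lead(−6x³ − 27x² − 60x − 24) ÷ lead(D) = −6x³ ÷ x² = −6x. Subtract (−6x)·D = −6x³ − 24x² − 48x. Remainder: −3x² − 12x − 24.
Step 7: lead(−3x² − 12x − 24) ÷ lead(D) = −3x² ÷ x² = −3. Subtract (−3)·D = −3x² − 12x − 24. Remainder: 0.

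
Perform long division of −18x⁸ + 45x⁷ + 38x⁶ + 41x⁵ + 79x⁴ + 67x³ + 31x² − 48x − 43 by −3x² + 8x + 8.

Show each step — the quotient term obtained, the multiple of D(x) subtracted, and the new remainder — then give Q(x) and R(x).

Step 1: lead(−18x⁸ + 45x⁷ + 38x⁶ + 41x⁵ + 79x⁴ + 67x³ + 31x² − 48x − 43) ÷ lead(D) = −18x⁸ ÷ −3x² = 6x⁶. Subtract (6x⁶)·D = −18x⁸ + 48x⁷ + 48x⁶. Remainder: −3x⁷ − 10x⁶ + 41x⁵ + 79x⁴ + 67x³ + 31x² − 48x − 43.
Step 2: lead(−3x⁷ − 10x⁶ + 41x⁵ + 79x⁴ + 67x³ + 31x² − 48x − 43) ÷ lead(D) = −3x⁷ ÷ −3x² = x⁵. Subtract (x⁵)·D = −3x⁷ + 8x⁶ + 8x⁵. Remainder: −18x⁶ + 33x⁵ + 79x⁴ + 67x³ + 31x² − 48x − 43.
Step 3: lead(−18x⁶ + 33x⁵ + 79x⁴ + 67x³ + 31x² − 48x − 43) ÷ lead(D) = −18x⁶ ÷ −3x² = 6x⁴. Subtract (6x⁴)·D = −18x⁶ + 48x⁵ + 48x⁴. Remainder: −15x⁵ + 31x⁴ + 67x³ + 31x² − 48x − 43.
Step 4: lead(−15x⁵ + 31x⁴ + 67x³ + 31x² − 48x − 43) ÷ lead(D) = −15x⁵ ÷ −3x² = 5x³. Subtract (5x³)·D = −15x⁵ + 40x⁴ + 40x³. Remainder: −9x⁴ + 27x³ + 31x² − 48x − 43.
Step 5: lead(−9x⁴ + 27x³ + 31x² − 48x − 43) ÷ lead(D) = −9x⁴ ÷ −3x² = 3x². Subtract (3x²)·D = −9x⁴ + 24x³ + 24x². Remainder: 3x³ + 7x² − 48x − 43.
Step 6: lead(3x³ + 7x² − 48x − 43) ÷ lead(D) = 3x³ ÷ −3x² = −x. Subtract (−x)·D = 3x³ − 8x² − 8x. Remainder: 15x² − 40x − 43.
Step 7: lead(15x² − 40x − 43) ÷ lead(D) = 15x² ÷ −3x² = −5. Subtract (−5)·D = 15x² − 40x − 40. Remainder: −3.

Q(x) = 6x⁶ + x⁵ + 6x⁴ + 5x³ + 3x² − x − 5; R(x) = −3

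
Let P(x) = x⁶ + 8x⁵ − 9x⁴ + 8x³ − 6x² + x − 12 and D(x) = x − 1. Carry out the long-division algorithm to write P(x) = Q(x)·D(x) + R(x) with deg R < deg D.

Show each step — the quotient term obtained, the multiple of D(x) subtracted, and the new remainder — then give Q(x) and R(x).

Step 1: lead(x⁶ + 8x⁵ − 9x⁴ + 8x³ − 6x² + x − 12) ÷ lead(D) = x⁶ ÷ x = x⁵. Subtract (x⁵)·D = x⁶ − x⁵. Remainder: 9x⁵ − 9x⁴ + 8x³ − 6x² + x − 12.
Step 2: lead(9x⁵ − 9x⁴ + 8x³ − 6x² + x − 12) ÷ lead(D) = 9x⁵ ÷ x = 9x⁴. Subtract (9x⁴)·D = 9x⁵ − 9x⁴. Remainder: 8x³ − 6x² + x − 12.
Step 3: lead(8x³ − 6x² + x − 12) ÷ lead(D) = 8x³ ÷ x = 8x². Subtract (8x²)·D = 8x³ − 8x². Remainder: 2x² + x − 12.
Step 4: lead(2x² + x − 12) ÷ lead(D) = 2x² ÷ x = 2x. Subtract (2x)·D = 2x² − 2x. Remainder: 3x − 12.
Step 5: lead(3x − 12) ÷ lead(D) = 3x ÷ x = 3. Subtract (3)·D = 3x − 3. Remainder: −9.

Q(x) = x⁵ + 9x⁴ + 8x² + 2x + 3; R(x) = −9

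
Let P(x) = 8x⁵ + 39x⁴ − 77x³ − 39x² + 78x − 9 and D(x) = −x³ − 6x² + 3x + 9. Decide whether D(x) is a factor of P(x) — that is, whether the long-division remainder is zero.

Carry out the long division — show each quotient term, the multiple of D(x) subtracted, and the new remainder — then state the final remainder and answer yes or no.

R(x) = 0, so D(x) is a factor of P(x). yes

Step 1: lead(8x⁵ + 39x⁴ − 77x³ − 39x² + 78x − 9) ÷ lead(D) = 8x⁵ ÷ −x³ = −8x². Subtract (−8x²)·D = 8x⁵ + 48x⁴ − 24x³ − 72x². Remainder: −9x⁴ − 53x³ + 33x² + 78x − 9.
Step 2: lead(−9x⁴ − 53x³ + 33x² + 78x − 9) ÷ lead(D) = −9x⁴ ÷ −x³ = 9x. Subtract (9x)·D = −9x⁴ − 54x³ + 27x² + 81x. Remainder: x³ + 6x² − 3x − 9.
Step 3: lead(x³ + 6x² − 3x − 9) ÷ lead(D) = x³ ÷ −x³ = −1. Subtract (−1)·D = x³ + 6x² − 3x − 9. Remainder: 0.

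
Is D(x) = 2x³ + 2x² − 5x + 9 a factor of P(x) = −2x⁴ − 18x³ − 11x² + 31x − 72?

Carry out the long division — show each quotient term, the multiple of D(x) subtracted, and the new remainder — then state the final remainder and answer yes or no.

R(x) = 0, so D(x) is a factor of P(x). yes

Step 1: lead(−2x⁴ − 18x³ − 11x² + 31x − 72) ÷ lead(D) = −2x⁴ ÷ 2x³ = −x. Subtract (−x)·D = −2x⁴ − 2x³ + 5x² − 9x. Remainder: −16x³ − 16x² + 40x − 72.
Step 2: lead(−16x³ − 16x² + 40x − 72) ÷ lead(D) = −16x³ ÷ 2x³ = −8. Subtract (−8)·D = −16x³ − 16x² + 40x − 72. Remainder: 0.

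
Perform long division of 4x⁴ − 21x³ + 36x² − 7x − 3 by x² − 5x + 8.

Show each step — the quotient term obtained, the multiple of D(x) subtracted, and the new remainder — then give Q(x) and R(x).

Q(x) = 4x² − x − 1; R(x) = −4x + 5

Step 1: lead(4x⁴ − 21x³ + 36x² − 7x − 3) ÷ lead(D) = 4x⁴ ÷ x² = 4x². Subtract (4x²)·D = 4x⁴ − 20x³ + 32x². Remainder: −x³ + 4x² − 7x − 3.
Step 2: lead(−x³ + 4x² − 7x − 3) ÷ lead(D) = −x³ ÷ x² = −x. Subtract (−x)·D = −x³ + 5x² − 8x. Remainder: −x² + x − 3.
Step 3: lead(−x² + x − 3) ÷ lead(D) = −x² ÷ x² = −1. Subtract (−1)·D = −x² + 5x − 8. Remainder: −4x + 5.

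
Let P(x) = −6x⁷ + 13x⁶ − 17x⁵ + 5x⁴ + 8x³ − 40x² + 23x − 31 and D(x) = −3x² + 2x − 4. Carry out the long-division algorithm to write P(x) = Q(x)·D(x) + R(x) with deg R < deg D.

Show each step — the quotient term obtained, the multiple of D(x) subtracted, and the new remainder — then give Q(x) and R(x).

Q(x) = 2x⁵ − 3x⁴ + x³ + 3x² − 2x + 8; R(x) = −x + 1

Step 1: lead(−6x⁷ + 13x⁶ − 17x⁵ + 5x⁴ + 8x³ − 40x² + 23x − 31) ÷ lead(D) = −6x⁷ ÷ −3x² = 2x⁵. Subtract (2x⁵)·D = −6x⁷ + 4x⁶ − 8x⁵. Remainder: 9x⁶ − 9x⁵ + 5x⁴ + 8x³ − 40x² + 23x − 31.
Step 2: lead(9x⁶ − 9x⁵ + 5x⁴ + 8x³ − 40x² + 23x − 31) ÷ lead(D) = 9x⁶ ÷ −3x² = −3x⁴. Subtract (−3x⁴)·D = 9x⁶ − 6x⁵ + 12x⁴. Remainder: −3x⁵ − 7x⁴ + 8x³ − 40x² + 23x − 31.
Step 3: lead(−3x⁵ − 7x⁴ + 8x³ − 40x² + 23x − 31) ÷ lead(D) = −3x⁵ ÷ −3x² = x³. Subtract (x³)·D = −3x⁵ + 2x⁴ − 4x³. Remainder: −9x⁴ + 12x³ − 40x² + 23x − 31.
Step 4: lead(−9x⁴ + 12x³ − 40x² + 23x − 31) ÷ lead(D) = −9x⁴ ÷ −3x² = 3x². Subtract (3x²)·D = −9x⁴ + 6x³ − 12x². Remainder: 6x³ − 28x² + 23x − 31.
Step 5: lead(6x³ − 28x² + 23x − 31) ÷ lead(D) = 6x³ ÷ −3x² = −2x. Subtract (−2x)·D = 6x³ − 4x² + 8x. Remainder: −24x² + 15x − 31.
Step 6: lead(−24x² + 15x − 31) ÷ lead(D) = −24x² ÷ −3x² = 8. Subtract (8)·D = −24x² + 16x − 32. Remainder: −x + 1.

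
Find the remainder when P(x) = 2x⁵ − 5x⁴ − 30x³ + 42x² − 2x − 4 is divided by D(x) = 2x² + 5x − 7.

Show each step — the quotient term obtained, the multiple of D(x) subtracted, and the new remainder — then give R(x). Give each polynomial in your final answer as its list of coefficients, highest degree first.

Step 1: lead(2x⁵ − 5x⁴ − 30x³ + 42x² − 2x − 4) ÷ lead(D) = 2x⁵ ÷ 2x² = x³. Subtract (x³)·D = 2x⁵ + 5x⁴ − 7x³. Remainder: −10x⁴ − 23x³ + 42x² − 2x − 4.
Step 2: lead(−10x⁴ − 23x³ + 42x² − 2x − 4) ÷ lead(D) = −10x⁴ ÷ 2x² = −5x². Subtract (−5x²)·D = −10x⁴ − 25x³ + 35x². Remainder: 2x³ + 7x² − 2x − 4.
Step 3: lead(2x³ + 7x² − 2x − 4) ÷ lead(D) = 2x³ ÷ 2x² = x. Subtract (x)·D = 2x³ + 5x² − 7x. Remainder: 2x² + 5x − 4.
Step 4: lead(2x² + 5x − 4) ÷ lead(D) = 2x² ÷ 2x² = 1. Subtract (1)·D = 2x² + 5x − 7. Remainder: 3.

R = [3]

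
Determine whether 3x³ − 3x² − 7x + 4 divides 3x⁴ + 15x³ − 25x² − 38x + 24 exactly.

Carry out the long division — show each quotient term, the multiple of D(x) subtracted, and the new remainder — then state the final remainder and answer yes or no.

Step 1: lead(3x⁴ + 15x³ − 25x² − 38x + 24) ÷ lead(D) = 3x⁴ ÷ 3x³ = x. Subtract (x)·D = 3x⁴ − 3x³ − 7x² + 4x. Remainder: 18x³ − 18x² − 42x + 24.
Step 2: lead(18x³ − 18x² − 42x + 24) ÷ lead(D) = 18x³ ÷ 3x³ = 6. Subtract (6)·D = 18x³ − 18x² − 42x + 24. Remainder: 0.

R(x) = 0, so D(x) is a factor of P(x). yes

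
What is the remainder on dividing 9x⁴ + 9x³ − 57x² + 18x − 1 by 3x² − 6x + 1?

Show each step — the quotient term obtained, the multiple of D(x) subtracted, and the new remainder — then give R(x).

R(x) = −3x + 1

Step 1: lead(9x⁴ + 9x³ − 57x² + 18x − 1) ÷ lead(D) = 9x⁴ ÷ 3x² = 3x². Subtract (3x²)·D = 9x⁴ − 18x³ + 3x². Remainder: 27x³ − 60x² + 18x − 1.
Step 2: lead(27x³ − 60x² + 18x − 1) ÷ lead(D) = 27x³ ÷ 3x² = 9x. Subtract (9x)·D = 27x³ − 54x² + 9x. Remainder: −6x² + 9x − 1.
Step 3: lead(−6x² + 9x − 1) ÷ lead(D) = −6x² ÷ 3x² = −2. Subtract (−2)·D = −6x² + 12x − 2. Remainder: −3x + 1.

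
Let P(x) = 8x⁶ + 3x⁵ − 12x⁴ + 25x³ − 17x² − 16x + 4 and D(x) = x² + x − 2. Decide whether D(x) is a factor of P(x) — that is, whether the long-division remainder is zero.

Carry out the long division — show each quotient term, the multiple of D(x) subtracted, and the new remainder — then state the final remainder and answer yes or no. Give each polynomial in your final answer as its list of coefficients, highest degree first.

R = [1, -6], so D(x) is not a factor of P(x). no

Step 1: lead(8x⁶ + 3x⁵ − 12x⁴ + 25x³ − 17x² − 16x + 4) ÷ lead(D) = 8x⁶ ÷ x² = 8x⁴. Subtract (8x⁴)·D = 8x⁶ + 8x⁵ − 16x⁴. Remainder: −5x⁵ + 4x⁴ + 25x³ − 17x² − 16x + 4.
Step 2: lead(−5x⁵ + 4x⁴ + 25x³ − 17x² − 16x + 4) ÷ lead(D) = −5x⁵ ÷ x² = −5x³. Subtract (−5x³)·D = −5x⁵ − 5x⁴ + 10x³. Remainder: 9x⁴ + 15x³ − 17x² − 16x + 4.
Step 3: lead(9x⁴ + 15x³ − 17x² − 16x + 4) ÷ lead(D) = 9x⁴ ÷ x² = 9x². Subtract (9x²)·D = 9x⁴ + 9x³ − 18x². Remainder: 6x³ + x² − 16x + 4.
Step 4: lead(6x³ + x² − 16x + 4) ÷ lead(D) = 6x³ ÷ x² = 6x. Subtract (6x)·D = 6x³ + 6x² − 12x. Remainder: −5x² − 4x + 4.
Step 5: lead(−5x² − 4x + 4) ÷ lead(D) = −5x² ÷ x² = −5. Subtract (−5)·D = −5x² − 5x + 10. Remainder: x − 6.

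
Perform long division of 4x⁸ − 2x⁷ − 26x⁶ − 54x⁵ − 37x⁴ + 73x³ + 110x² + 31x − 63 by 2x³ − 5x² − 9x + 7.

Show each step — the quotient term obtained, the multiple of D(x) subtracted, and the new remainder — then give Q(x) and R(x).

Q(x) = 2x⁵ + 4x⁴ + 6x³ − x² − 8x − 9; R(x) = 6x

Step 1: lead(4x⁸ − 2x⁷ − 26x⁶ − 54x⁵ − 37x⁴ + 73x³ + 110x² + 31x − 63) ÷ lead(D) = 4x⁸ ÷ 2x³ = 2x⁵. Subtract (2x⁵)·D = 4x⁸ − 10x⁷ − 18x⁶ + 14x⁵. Remainder: 8x⁷ − 8x⁶ − 68x⁵ − 37x⁴ + 73x³ + 110x² + 31x − 63.
Step 2: lead(8x⁷ − 8x⁶ − 68x⁵ − 37x⁴ + 73x³ + 110x² + 31x − 63) ÷ lead(D) = 8x⁷ ÷ 2x³ = 4x⁴. Subtract (4x⁴)·D = 8x⁷ − 20x⁶ − 36x⁵ + 28x⁴. Remainder: 12x⁶ − 32x⁵ − 65x⁴ + 73x³ + 110x² + 31x − 63.
Step 3: lead(12x⁶ − 32x⁵ − 65x⁴ + 73x³ + 110x² + 31x − 63) ÷ lead(D) = 12x⁶ ÷ 2x³ = 6x³. Subtract (6x³)·D = 12x⁶ − 30x⁵ − 54x⁴ + 42x³. Remainder: −2x⁵ − 11x⁴ + 31x³ + 110x² + 31x − 63.
Step 4: lead(−2x⁵ − 11x⁴ + 31x³ + 110x² + 31x − 63) ÷ lead(D) = −2x⁵ ÷ 2x³ = −x². Subtract (−x²)·D = −2x⁵ + 5x⁴ + 9x³ − 7x². Remainder: −16x⁴ + 22x³ + 117x² + 31x − 63.
Step 5: lead(−16x⁴ + 22x³ + 117x² + 31x − 63) ÷ lead(D) = −16x⁴ ÷ 2x³ = −8x. Subtract (−8x)·D = −16x⁴ + 40x³ + 72x² − 56x. Remainder: −18x³ + 45x² + 87x − 63.
Step 6: lead(−18x³ + 45x² + 87x − 63) ÷ lead(D) = −18x³ ÷ 2x³ = −9. Subtract (−9)·D = −18x³ + 45x² + 81x − 63. Remainder: 6x.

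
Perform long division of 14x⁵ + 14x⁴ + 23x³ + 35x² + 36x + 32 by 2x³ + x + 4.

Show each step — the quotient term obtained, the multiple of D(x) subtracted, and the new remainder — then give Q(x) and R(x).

Q(x) = 7x² + 7x + 8; R(x) = 0

Step 1: lead(14x⁵ + 14x⁴ + 23x³ + 35x² + 36x + 32) ÷ lead(D) = 14x⁵ ÷ 2x³ = 7x². Subtract (7x²)·D = 14x⁵ + 7x³ + 28x². Remainder: 14x⁴ + 16x³ + 7x² + 36x + 32.
Step 2: lead(14x⁴ + 16x³ + 7x² + 36x + 32) ÷ lead(D) = 14x⁴ ÷ 2x³ = 7x. Subtract (7x)·D = 14x⁴ + 7x² + 28x. Remainder: 16x³ + 8x + 32.
Step 3: lead(16x³ + 8x + 32) ÷ lead(D) = 16x³ ÷ 2x³ = 8. Subtract (8)·D = 16x³ + 8x + 32. Remainder: 0.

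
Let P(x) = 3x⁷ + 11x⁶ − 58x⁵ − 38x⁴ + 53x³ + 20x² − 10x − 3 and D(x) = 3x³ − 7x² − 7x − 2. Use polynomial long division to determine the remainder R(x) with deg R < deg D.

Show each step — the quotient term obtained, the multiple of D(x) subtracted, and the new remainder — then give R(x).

Step 1: lead(3x⁷ + 11x⁶ − 58x⁵ − 38x⁴ + 53x³ + 20x² − 10x − 3) ÷ lead(D) = 3x⁷ ÷ 3x³ = x⁴. Subtract (x⁴)·D = 3x⁷ − 7x⁶ − 7x⁵ − 2x⁴. Remainder: 18x⁶ − 51x⁵ − 36x⁴ + 53x³ + 20x² − 10x − 3.
Step 2: lead(18x⁶ − 51x⁵ − 36x⁴ + 53x³ + 20x² − 10x − 3) ÷ lead(D) = 18x⁶ ÷ 3x³ = 6x³. Subtract (6x³)·D = 18x⁶ − 42x⁵ − 42x⁴ − 12x³. Remainder: −9x⁵ + 6x⁴ + 65x³ + 20x² − 10x − 3.
Step 3: lead(−9x⁵ + 6x⁴ + 65x³ + 20x² − 10x − 3) ÷ lead(D) = −9x⁵ ÷ 3x³ = −3x². Subtract (−3x²)·D = −9x⁵ + 21x⁴ + 21x³ + 6x². Remainder: −15x⁴ + 44x³ + 14x² − 10x − 3.
Step 4: lead(−15x⁴ + 44x³ + 14x² − 10x − 3) ÷ lead(D) = −15x⁴ ÷ 3x³ = −5x. Subtract (−5x)·D = −15x⁴ + 35x³ + 35x² + 10x. Remainder: 9x³ − 21x² − 20x − 3.
Step 5: lead(9x³ − 21x² − 20x − 3) ÷ lead(D) = 9x³ ÷ 3x³ = 3. Subtract (3)·D = 9x³ − 21x² − 21x − 6. Remainder: x + 3.

R(x) = x + 3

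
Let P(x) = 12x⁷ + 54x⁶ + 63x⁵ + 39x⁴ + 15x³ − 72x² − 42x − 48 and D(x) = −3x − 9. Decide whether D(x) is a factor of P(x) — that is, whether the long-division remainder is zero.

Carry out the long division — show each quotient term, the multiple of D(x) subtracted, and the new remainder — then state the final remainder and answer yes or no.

R(x) = −3, so D(x) is not a factor of P(x). no

Step 1: lead(12x⁷ + 54x⁶ + 63x⁵ + 39x⁴ + 15x³ − 72x² − 42x − 48) ÷ lead(D) = 12x⁷ ÷ −3x = −4x⁶. Subtract (−4x⁶)·D = 12x⁷ + 36x⁶. Remainder: 18x⁶ + 63x⁵ + 39x⁴ + 15x³ − 72x² − 42x − 48.
Step 2: lead(18x⁶ + 63x⁵ + 39x⁴ + 15x³ − 72x² − 42x − 48) ÷ lead(D) = 18x⁶ ÷ −3x = −6x⁵. Subtract (−6x⁵)·D = 18x⁶ + 54x⁵. Remainder: 9x⁵ + 39x⁴ + 15x³ − 72x² − 42x − 48.
Step 3: lead(9x⁵ + 39x⁴ + 15x³ − 72x² − 42x − 48) ÷ lead(D) = 9x⁵ ÷ −3x = −3x⁴. Subtract (−3x⁴)·D = 9x⁵ + 27x⁴. Remainder: 12x⁴ + 15x³ − 72x² − 42x − 48.
Step 4: lead(12x⁴ + 15x³ − 72x² − 42x − 48) ÷ lead(D) = 12x⁴ ÷ −3x = −4x³. Subtract (−4x³)·D = 12x⁴ + 36x³. Remainder: −21x³ − 72x² − 42x − 48.
Step 5: lead(−21x³ − 72x² − 42x − 48) ÷ lead(D) = −21x³ ÷ −3x = 7x². Subtract (7x²)·D = −21x³ − 63x². Remainder: −9x² − 42x − 48.
Step 6: lead(−9x² − 42x − 48) ÷ lead(D) = −9x² ÷ −3x = 3x. Subtract (3x)·D = −9x² − 27x. Remainder: −15x − 48.
Step 7: lead(−15x − 48) ÷ lead(D) = −15x ÷ −3x = 5. Subtract (5)·D = −15x − 45. Remainder: −3.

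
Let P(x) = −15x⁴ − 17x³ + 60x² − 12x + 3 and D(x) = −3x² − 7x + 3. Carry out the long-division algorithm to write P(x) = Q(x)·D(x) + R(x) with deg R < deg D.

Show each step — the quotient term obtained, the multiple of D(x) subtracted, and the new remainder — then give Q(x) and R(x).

Step 1: lead(−15x⁴ − 17x³ + 60x² − 12x + 3) ÷ lead(D) = −15x⁴ ÷ −3x² = 5x². Subtract (5x²)·D = −15x⁴ − 35x³ + 15x². Remainder: 18x³ + 45x² − 12x + 3.
Step 2: lead(18x³ + 45x² − 12x + 3) ÷ lead(D) = 18x³ ÷ −3x² = −6x. Subtract (−6x)·D = 18x³ + 42x² − 18x. Remainder: 3x² + 6x + 3.
Step 3: lead(3x² + 6x + 3) ÷ lead(D) = 3x² ÷ −3x² = −1. Subtract (−1)·D = 3x² + 7x − 3. Remainder: −x + 6.

Q(x) = 5x² − 6x − 1; R(x) = −x + 6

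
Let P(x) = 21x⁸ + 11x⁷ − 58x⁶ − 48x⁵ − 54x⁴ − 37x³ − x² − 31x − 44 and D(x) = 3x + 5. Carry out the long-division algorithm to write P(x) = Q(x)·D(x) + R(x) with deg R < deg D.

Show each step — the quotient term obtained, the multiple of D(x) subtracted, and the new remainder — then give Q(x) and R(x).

Step 1: lead(21x⁸ + 11x⁷ − 58x⁶ − 48x⁵ − 54x⁴ − 37x³ − x² − 31x − 44) ÷ lead(D) = 21x⁸ ÷ 3x = 7x⁷. Subtract (7x⁷)·D = 21x⁸ + 35x⁷. Remainder: −24x⁷ − 58x⁶ − 48x⁵ − 54x⁴ − 37x³ − x² − 31x − 44.
Step 2: lead(−24x⁷ − 58x⁶ − 48x⁵ − 54x⁴ − 37x³ − x² − 31x − 44) ÷ lead(D) = −24x⁷ ÷ 3x = −8x⁶. Subtract (−8x⁶)·D = −24x⁷ − 40x⁶. Remainder: −18x⁶ − 48x⁵ − 54x⁴ − 37x³ − x² − 31x − 44.
Step 3: lead(−18x⁶ − 48x⁵ − 54x⁴ − 37x³ − x² − 31x − 44) ÷ lead(D) = −18x⁶ ÷ 3x = −6x⁵. Subtract (−6x⁵)·D = −18x⁶ − 30x⁵. Remainder: −18x⁵ − 54x⁴ − 37x³ − x² − 31x − 44.
Step 4: lead(−18x⁵ − 54x⁴ − 37x³ − x² − 31x − 44) ÷ lead(D) = −18x⁵ ÷ 3x = −6x⁴. Subtract (−6x⁴)·D = −18x⁵ − 30x⁴. Remainder: −24x⁴ − 37x³ − x² − 31x − 44.
Step 5: lead(−24x⁴ − 37x³ − x² − 31x − 44) ÷ lead(D) = −24x⁴ ÷ 3x = −8x³. Subtract (−8x³)·D = −24x⁴ − 40x³. Remainder: 3x³ − x² − 31x − 44.
Step 6: lead(3x³ − x² − 31x − 44) ÷ lead(D) = 3x³ ÷ 3x = x². Subtract (x²)·D = 3x³ + 5x². Remainder: −6x² − 31x − 44.
Step 7: lead(−6x² − 31x − 44) ÷ lead(D) = −6x² ÷ 3x = −2x. Subtract (−2x)·D = −6x² − 10x. Remainder: −21x − 44.
Step 8: lead(−21x − 44) ÷ lead(D) = −21x ÷ 3x = −7. Subtract (−7)·D = −21x − 35. Remainder: −9.

Q(x) = 7x⁷ − 8x⁶ − 6x⁵ − 6x⁴ − 8x³ + x² − 2x − 7; R(x) = −9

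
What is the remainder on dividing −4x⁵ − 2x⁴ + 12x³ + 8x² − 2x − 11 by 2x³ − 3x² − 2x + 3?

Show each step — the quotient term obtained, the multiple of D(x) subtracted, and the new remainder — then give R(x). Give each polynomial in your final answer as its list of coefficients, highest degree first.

R = [6, -5]

Step 1: lead(−4x⁵ − 2x⁴ + 12x³ + 8x² − 2x − 11) ÷ lead(D) = −4x⁵ ÷ 2x³ = −2x². Subtract (−2x²)·D = −4x⁵ + 6x⁴ + 4x³ − 6x². Remainder: −8x⁴ + 8x³ + 14x² − 2x − 11.
Step 2: lead(−8x⁴ + 8x³ + 14x² − 2x − 11) ÷ lead(D) = −8x⁴ ÷ 2x³ = −4x. Subtract (−4x)·D = −8x⁴ + 12x³ + 8x² − 12x. Remainder: −4x³ + 6x² + 10x − 11.
Step 3: lead(−4x³ + 6x² + 10x − 11) ÷ lead(D) = −4x³ ÷ 2x³ = −2. Subtract (−2)·D = −4x³ + 6x² + 4x − 6. Remainder: 6x − 5.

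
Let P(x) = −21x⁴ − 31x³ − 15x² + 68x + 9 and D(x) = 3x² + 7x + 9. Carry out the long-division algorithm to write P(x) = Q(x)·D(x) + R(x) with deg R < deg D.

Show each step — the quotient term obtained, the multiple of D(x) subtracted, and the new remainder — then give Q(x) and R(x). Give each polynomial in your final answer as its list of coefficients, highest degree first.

Step 1: lead(−21x⁴ − 31x³ − 15x² + 68x + 9) ÷ lead(D) = −21x⁴ ÷ 3x² = −7x². Subtract (−7x²)·D = −21x⁴ − 49x³ − 63x². Remainder: 18x³ + 48x² + 68x + 9.
Step 2: lead(18x³ + 48x² + 68x + 9) ÷ lead(D) = 18x³ ÷ 3x² = 6x. Subtract (6x)·D = 18x³ + 42x² + 54x. Remainder: 6x² + 14x + 9.
Step 3: lead(6x² + 14x + 9) ÷ lead(D) = 6x² ÷ 3x² = 2. Subtract (2)·D = 6x² + 14x + 18. Remainder: −9.

Q = [-7, 6, 2]; R = [-9]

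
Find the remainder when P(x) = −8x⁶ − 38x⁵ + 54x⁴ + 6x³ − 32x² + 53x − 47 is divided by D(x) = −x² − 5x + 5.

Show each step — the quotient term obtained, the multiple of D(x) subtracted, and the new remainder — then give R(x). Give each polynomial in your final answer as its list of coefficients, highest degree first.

Step 1: lead(−8x⁶ − 38x⁵ + 54x⁴ + 6x³ − 32x² + 53x − 47) ÷ lead(D) = −8x⁶ ÷ −x² = 8x⁴. Subtract (8x⁴)·D = −8x⁶ − 40x⁵ + 40x⁴. Remainder: 2x⁵ + 14x⁴ + 6x³ − 32x² + 53x − 47.
Step 2: lead(2x⁵ + 14x⁴ + 6x³ − 32x² + 53x − 47) ÷ lead(D) = 2x⁵ ÷ −x² = −2x³. Subtract (−2x³)·D = 2x⁵ + 10x⁴ − 10x³. Remainder: 4x⁴ + 16x³ − 32x² + 53x − 47.
Step 3: lead(4x⁴ + 16x³ − 32x² + 53x − 47) ÷ lead(D) = 4x⁴ ÷ −x² = −4x². Subtract (−4x²)·D = 4x⁴ + 20x³ − 20x². Remainder: −4x³ − 12x² + 53x − 47.
Step 4: lead(−4x³ − 12x² + 53x − 47) ÷ lead(D) = −4x³ ÷ −x² = 4x. Subtract (4x)·D = −4x³ − 20x² + 20x. Remainder: 8x² + 33x − 47.
Step 5: lead(8x² + 33x − 47) ÷ lead(D) = 8x² ÷ −x² = −8. Subtract (−8)·D = 8x² + 40x − 40. Remainder: −7x − 7.

R = [-7, -7]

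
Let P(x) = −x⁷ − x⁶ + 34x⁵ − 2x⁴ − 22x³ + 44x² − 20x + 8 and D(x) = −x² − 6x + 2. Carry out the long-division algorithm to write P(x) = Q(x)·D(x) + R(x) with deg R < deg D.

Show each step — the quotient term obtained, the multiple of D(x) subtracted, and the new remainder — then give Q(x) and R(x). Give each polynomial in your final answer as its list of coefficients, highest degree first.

Step 1: lead(−x⁷ − x⁶ + 34x⁵ − 2x⁴ − 22x³ + 44x² − 20x + 8) ÷ lead(D) = −x⁷ ÷ −x² = x⁵. Subtract (x⁵)·D = −x⁷ − 6x⁶ + 2x⁵. Remainder: 5x⁶ + 32x⁵ − 2x⁴ − 22x³ + 44x² − 20x + 8.
Step 2: lead(5x⁶ + 32x⁵ − 2x⁴ − 22x³ + 44x² − 20x + 8) ÷ lead(D) = 5x⁶ ÷ −x² = −5x⁴. Subtract (−5x⁴)·D = 5x⁶ + 30x⁵ − 10x⁴. Remainder: 2x⁵ + 8x⁴ − 22x³ + 44x² − 20x + 8.
Step 3: lead(2x⁵ + 8x⁴ − 22x³ + 44x² − 20x + 8) ÷ lead(D) = 2x⁵ ÷ −x² = −2x³. Subtract (−2x³)·D = 2x⁵ + 12x⁴ − 4x³. Remainder: −4x⁴ − 18x³ + 44x² − 20x + 8.
Step 4: lead(−4x⁴ − 18x³ + 44x² − 20x + 8) ÷ lead(D) = −4x⁴ ÷ −x² = 4x². Subtract (4x²)·D = −4x⁴ − 24x³ + 8x². Remainder: 6x³ + 36x² − 20x + 8.
Step 5: lead(6x³ + 36x² − 20x + 8) ÷ lead(D) = 6x³ ÷ −x² = −6x. Subtract (−6x)·D = 6x³ + 36x² − 12x. Remainder: −8x + 8.

Q = [1, -5, -2, 4, -6, 0]; R = [-8, 8]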